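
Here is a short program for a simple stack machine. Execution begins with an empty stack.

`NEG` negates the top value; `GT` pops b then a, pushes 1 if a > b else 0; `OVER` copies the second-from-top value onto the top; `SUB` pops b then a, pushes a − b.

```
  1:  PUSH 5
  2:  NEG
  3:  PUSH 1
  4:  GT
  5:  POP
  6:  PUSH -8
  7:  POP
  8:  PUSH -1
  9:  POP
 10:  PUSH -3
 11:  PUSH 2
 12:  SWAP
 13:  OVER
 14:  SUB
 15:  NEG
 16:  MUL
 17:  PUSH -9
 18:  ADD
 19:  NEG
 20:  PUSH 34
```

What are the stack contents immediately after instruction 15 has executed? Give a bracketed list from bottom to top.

[2, 5]

PUSH 5  -> 5
NEG     -> -5
PUSH 1  -> -5 1
GT      -> 0
POP     -> (empty)
PUSH -8 -> -8
POP     -> (empty)
PUSH -1 -> -1
POP     -> (empty)
PUSH -3 -> -3
PUSH 2  -> -3 2
SWAP    -> 2 -3
OVER    -> 2 -3 2
SUB     -> 2 -5
NEG     -> 2 5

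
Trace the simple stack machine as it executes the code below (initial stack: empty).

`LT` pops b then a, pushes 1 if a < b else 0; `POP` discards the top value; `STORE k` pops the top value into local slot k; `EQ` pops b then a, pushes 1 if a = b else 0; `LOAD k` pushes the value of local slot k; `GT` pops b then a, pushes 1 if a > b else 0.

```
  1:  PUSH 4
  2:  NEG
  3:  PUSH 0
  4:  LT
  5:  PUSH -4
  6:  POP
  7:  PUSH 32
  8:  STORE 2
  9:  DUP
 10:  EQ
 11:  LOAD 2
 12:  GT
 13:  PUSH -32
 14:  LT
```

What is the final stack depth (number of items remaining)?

1

PUSH 4   -> [4]
NEG      -> [-4]
PUSH 0   -> [-4, 0]
LT       -> [1]
PUSH -4  -> [1, -4]
POP      -> [1]
PUSH 32  -> [1, 32]
STORE 2  -> [1]
DUP      -> [1, 1]
EQ       -> [1]
LOAD 2   -> [1, 32]
GT       -> [0]
PUSH -32 -> [0, -32]
LT       -> [0]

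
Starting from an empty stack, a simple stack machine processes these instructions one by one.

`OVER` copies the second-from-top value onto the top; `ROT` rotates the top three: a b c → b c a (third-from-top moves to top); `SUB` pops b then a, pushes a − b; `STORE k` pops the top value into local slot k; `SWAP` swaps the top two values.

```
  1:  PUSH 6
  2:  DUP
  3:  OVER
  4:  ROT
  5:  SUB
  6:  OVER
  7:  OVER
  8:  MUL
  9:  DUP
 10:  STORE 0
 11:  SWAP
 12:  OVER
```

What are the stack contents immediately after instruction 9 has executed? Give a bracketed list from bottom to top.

PUSH 6 : 6
DUP    : 6 6
OVER   : 6 6 6
ROT    : 6 6 6
SUB    : 6 0
OVER   : 6 0 6
OVER   : 6 0 6 0
MUL    : 6 0 0
DUP    : 6 0 0 0

[6, 0, 0, 0]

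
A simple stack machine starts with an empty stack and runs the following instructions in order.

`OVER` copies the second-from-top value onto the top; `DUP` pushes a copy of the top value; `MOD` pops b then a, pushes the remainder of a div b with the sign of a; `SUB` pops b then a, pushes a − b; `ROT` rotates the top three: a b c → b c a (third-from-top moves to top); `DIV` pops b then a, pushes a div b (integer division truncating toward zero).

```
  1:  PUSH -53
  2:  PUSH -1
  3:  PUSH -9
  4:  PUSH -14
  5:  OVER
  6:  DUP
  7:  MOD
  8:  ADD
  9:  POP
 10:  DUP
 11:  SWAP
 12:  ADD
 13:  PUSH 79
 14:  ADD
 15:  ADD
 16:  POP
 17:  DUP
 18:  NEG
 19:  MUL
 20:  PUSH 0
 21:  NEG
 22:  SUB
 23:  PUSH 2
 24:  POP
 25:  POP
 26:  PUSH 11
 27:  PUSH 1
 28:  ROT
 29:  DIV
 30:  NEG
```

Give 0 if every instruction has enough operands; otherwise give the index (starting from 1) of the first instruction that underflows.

28

PUSH -53 → -53
PUSH -1  → -53 -1
PUSH -9  → -53 -1 -9
PUSH -14 → -53 -1 -9 -14
OVER     → -53 -1 -9 -14 -9
DUP      → -53 -1 -9 -14 -9 -9
MOD      → -53 -1 -9 -14 0
ADD      → -53 -1 -9 -14
POP      → -53 -1 -9
DUP      → -53 -1 -9 -9
SWAP     → -53 -1 -9 -9
ADD      → -53 -1 -18
PUSH 79  → -53 -1 -18 79
ADD      → -53 -1 61
ADD      → -53 60
POP      → -53
DUP      → -53 -53
NEG      → -53 53
MUL      → -2809
PUSH 0   → -2809 0
NEG      → -2809 0
SUB      → -2809
PUSH 2   → -2809 2
POP      → -2809
POP      → (empty)
PUSH 11  → 11
PUSH 1   → 11 1
ROT  — needs 3 operands, stack has 2 → underflow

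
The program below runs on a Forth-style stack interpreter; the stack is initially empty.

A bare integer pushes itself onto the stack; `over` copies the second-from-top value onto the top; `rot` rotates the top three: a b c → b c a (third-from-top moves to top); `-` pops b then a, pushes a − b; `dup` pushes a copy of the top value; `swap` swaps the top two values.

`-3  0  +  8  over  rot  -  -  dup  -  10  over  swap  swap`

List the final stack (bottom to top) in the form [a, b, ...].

-3   → [-3]
0    → [-3, 0]
+    → [-3]
8    → [-3, 8]
over → [-3, 8, -3]
rot  → [8, -3, -3]
-    → [8, 0]
-    → [8]
dup  → [8, 8]
-    → [0]
10   → [0, 10]
over → [0, 10, 0]
swap → [0, 0, 10]
swap → [0, 10, 0]

[0, 10, 0]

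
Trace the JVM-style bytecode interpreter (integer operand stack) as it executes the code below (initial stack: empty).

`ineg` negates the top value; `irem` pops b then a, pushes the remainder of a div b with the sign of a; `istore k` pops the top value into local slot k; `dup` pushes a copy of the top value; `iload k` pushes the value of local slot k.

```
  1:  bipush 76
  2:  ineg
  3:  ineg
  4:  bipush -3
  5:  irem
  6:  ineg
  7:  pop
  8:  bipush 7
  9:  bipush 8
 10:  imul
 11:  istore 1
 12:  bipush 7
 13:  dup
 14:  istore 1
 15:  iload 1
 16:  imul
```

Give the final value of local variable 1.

bipush 76  76
ineg       -76
ineg       76
bipush -3  76 -3
irem       1
ineg       -1
pop        (empty)
bipush 7   7
bipush 8   7 8
imul       56
istore 1   (empty)
bipush 7   7
dup        7 7
istore 1   7
iload 1    7 7
imul       49

7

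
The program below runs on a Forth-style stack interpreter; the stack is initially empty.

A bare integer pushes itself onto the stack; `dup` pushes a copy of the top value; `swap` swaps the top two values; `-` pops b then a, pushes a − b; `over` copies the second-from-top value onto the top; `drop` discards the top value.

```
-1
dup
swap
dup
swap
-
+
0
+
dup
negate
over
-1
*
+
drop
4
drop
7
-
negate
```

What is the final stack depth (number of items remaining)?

-1      [-1]
dup     [-1, -1]
swap    [-1, -1]
dup     [-1, -1, -1]
swap    [-1, -1, -1]
-       [-1, 0]
+       [-1]
0       [-1, 0]
+       [-1]
dup     [-1, -1]
negate  [-1, 1]
over    [-1, 1, -1]
-1      [-1, 1, -1, -1]
*       [-1, 1, 1]
+       [-1, 2]
drop    [-1]
4       [-1, 4]
drop    [-1]
7       [-1, 7]
-       [-8]
negate  [8]

1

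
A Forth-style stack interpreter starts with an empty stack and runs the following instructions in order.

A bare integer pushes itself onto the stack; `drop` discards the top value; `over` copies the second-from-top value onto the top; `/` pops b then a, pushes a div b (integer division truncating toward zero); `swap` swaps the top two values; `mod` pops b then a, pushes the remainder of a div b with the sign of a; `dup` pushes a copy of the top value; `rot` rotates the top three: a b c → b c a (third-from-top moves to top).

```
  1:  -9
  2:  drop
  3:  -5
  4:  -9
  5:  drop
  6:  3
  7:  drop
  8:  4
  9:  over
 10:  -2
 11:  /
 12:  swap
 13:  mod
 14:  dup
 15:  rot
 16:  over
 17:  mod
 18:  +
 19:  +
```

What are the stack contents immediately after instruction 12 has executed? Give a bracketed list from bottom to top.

[-5, 2, 4]

-9   → -9
drop → (empty)
-5   → -5
-9   → -5 -9
drop → -5
3    → -5 3
drop → -5
4    → -5 4
over → -5 4 -5
-2   → -5 4 -5 -2
/    → -5 4 2
swap → -5 2 4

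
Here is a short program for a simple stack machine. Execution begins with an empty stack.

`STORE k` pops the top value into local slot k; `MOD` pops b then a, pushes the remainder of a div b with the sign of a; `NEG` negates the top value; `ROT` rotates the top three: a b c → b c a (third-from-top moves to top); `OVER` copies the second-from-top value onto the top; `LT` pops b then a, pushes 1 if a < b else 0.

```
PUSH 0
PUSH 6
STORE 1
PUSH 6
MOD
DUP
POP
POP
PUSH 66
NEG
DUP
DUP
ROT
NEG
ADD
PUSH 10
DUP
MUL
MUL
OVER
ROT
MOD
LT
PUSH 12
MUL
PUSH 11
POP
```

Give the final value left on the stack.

0

PUSH 0  : [0]
PUSH 6  : [0, 6]
STORE 1 : [0]
PUSH 6  : [0, 6]
MOD     : [0]
DUP     : [0, 0]
POP     : [0]
POP     : []
PUSH 66 : [66]
NEG     : [-66]
DUP     : [-66, -66]
DUP     : [-66, -66, -66]
ROT     : [-66, -66, -66]
NEG     : [-66, -66, 66]
ADD     : [-66, 0]
PUSH 10 : [-66, 0, 10]
DUP     : [-66, 0, 10, 10]
MUL     : [-66, 0, 100]
MUL     : [-66, 0]
OVER    : [-66, 0, -66]
ROT     : [0, -66, -66]
MOD     : [0, 0]
LT      : [0]
PUSH 12 : [0, 12]
MUL     : [0]
PUSH 11 : [0, 11]
POP     : [0]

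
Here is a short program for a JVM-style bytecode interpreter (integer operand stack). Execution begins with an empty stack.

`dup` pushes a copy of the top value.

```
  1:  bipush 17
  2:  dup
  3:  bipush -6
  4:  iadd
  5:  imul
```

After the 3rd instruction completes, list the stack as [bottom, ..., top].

[17, 17, -6]

bipush 17  [17]
dup        [17, 17]
bipush -6  [17, 17, -6]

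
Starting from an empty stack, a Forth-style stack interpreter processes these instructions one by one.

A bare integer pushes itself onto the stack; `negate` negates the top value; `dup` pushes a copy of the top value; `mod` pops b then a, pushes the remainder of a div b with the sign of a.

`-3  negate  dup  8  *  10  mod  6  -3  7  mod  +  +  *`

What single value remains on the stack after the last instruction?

-3     -> [-3]
negate -> [3]
dup    -> [3, 3]
8      -> [3, 3, 8]
*      -> [3, 24]
10     -> [3, 24, 10]
mod    -> [3, 4]
6      -> [3, 4, 6]
-3     -> [3, 4, 6, -3]
7      -> [3, 4, 6, -3, 7]
mod    -> [3, 4, 6, -3]
+      -> [3, 4, 3]
+      -> [3, 7]
*      -> [21]

21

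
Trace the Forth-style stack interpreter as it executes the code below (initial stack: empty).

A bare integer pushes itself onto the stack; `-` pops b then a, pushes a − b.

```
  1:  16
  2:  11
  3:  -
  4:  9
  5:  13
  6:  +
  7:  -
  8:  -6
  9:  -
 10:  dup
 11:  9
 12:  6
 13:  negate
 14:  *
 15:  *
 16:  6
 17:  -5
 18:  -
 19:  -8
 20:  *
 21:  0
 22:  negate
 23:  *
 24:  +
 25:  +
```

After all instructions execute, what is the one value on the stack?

16     : 16
11     : 16 11
-      : 5
9      : 5 9
13     : 5 9 13
+      : 5 22
-      : -17
-6     : -17 -6
-      : -11
dup    : -11 -11
9      : -11 -11 9
6      : -11 -11 9 6
negate : -11 -11 9 -6
*      : -11 -11 -54
*      : -11 594
6      : -11 594 6
-5     : -11 594 6 -5
-      : -11 594 11
-8     : -11 594 11 -8
*      : -11 594 -88
0      : -11 594 -88 0
negate : -11 594 -88 0
*      : -11 594 0
+      : -11 594
+      : 583

583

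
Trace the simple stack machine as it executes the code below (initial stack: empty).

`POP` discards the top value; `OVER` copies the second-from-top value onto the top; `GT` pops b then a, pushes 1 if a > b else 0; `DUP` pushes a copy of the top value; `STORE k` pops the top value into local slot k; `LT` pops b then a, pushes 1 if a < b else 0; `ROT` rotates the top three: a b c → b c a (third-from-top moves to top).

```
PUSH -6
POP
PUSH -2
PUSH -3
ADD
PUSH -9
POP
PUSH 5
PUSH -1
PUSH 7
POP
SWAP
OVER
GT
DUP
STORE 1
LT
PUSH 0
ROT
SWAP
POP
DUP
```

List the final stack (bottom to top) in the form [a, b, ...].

PUSH -6  -6
POP      (empty)
PUSH -2  -2
PUSH -3  -2 -3
ADD      -5
PUSH -9  -5 -9
POP      -5
PUSH 5   -5 5
PUSH -1  -5 5 -1
PUSH 7   -5 5 -1 7
POP      -5 5 -1
SWAP     -5 -1 5
OVER     -5 -1 5 -1
GT       -5 -1 1
DUP      -5 -1 1 1
STORE 1  -5 -1 1
LT       -5 1
PUSH 0   -5 1 0
ROT      1 0 -5
SWAP     1 -5 0
POP      1 -5
DUP      1 -5 -5

[1, -5, -5]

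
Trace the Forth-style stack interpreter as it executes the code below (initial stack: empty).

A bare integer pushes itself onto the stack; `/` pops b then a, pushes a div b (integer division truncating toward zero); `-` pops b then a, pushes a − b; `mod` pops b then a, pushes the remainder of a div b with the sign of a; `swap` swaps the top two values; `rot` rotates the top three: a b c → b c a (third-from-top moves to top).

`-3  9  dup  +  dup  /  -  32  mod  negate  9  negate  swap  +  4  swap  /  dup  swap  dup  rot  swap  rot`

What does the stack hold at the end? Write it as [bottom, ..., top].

-3     -> -3
9      -> -3 9
dup    -> -3 9 9
+      -> -3 18
dup    -> -3 18 18
/      -> -3 1
-      -> -4
32     -> -4 32
mod    -> -4
negate -> 4
9      -> 4 9
negate -> 4 -9
swap   -> -9 4
+      -> -5
4      -> -5 4
swap   -> 4 -5
/      -> 0
dup    -> 0 0
swap   -> 0 0
dup    -> 0 0 0
rot    -> 0 0 0
swap   -> 0 0 0
rot    -> 0 0 0

[0, 0, 0]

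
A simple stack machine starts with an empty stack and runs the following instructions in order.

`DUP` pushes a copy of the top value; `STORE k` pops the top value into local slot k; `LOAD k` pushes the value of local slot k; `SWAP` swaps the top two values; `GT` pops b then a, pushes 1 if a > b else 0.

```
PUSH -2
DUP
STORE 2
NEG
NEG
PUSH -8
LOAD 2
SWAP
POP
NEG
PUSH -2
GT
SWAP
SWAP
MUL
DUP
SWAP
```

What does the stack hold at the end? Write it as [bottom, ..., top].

PUSH -2 → -2
DUP     → -2 -2
STORE 2 → -2
NEG     → 2
NEG     → -2
PUSH -8 → -2 -8
LOAD 2  → -2 -8 -2
SWAP    → -2 -2 -8
POP     → -2 -2
NEG     → -2 2
PUSH -2 → -2 2 -2
GT      → -2 1
SWAP    → 1 -2
SWAP    → -2 1
MUL     → -2
DUP     → -2 -2
SWAP    → -2 -2

[-2, -2]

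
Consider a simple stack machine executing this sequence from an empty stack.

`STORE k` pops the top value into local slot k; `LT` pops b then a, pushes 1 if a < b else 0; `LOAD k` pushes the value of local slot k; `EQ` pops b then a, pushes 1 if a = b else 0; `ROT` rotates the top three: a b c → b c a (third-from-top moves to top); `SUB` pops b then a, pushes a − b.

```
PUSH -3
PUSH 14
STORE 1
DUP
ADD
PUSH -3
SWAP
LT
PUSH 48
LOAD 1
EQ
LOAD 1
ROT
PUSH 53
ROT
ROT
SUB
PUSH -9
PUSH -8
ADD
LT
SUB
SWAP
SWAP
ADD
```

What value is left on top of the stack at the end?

53

PUSH -3 -> [-3]
PUSH 14 -> [-3, 14]
STORE 1 -> [-3]
DUP     -> [-3, -3]
ADD     -> [-6]
PUSH -3 -> [-6, -3]
SWAP    -> [-3, -6]
LT      -> [0]
PUSH 48 -> [0, 48]
LOAD 1  -> [0, 48, 14]
EQ      -> [0, 0]
LOAD 1  -> [0, 0, 14]
ROT     -> [0, 14, 0]
PUSH 53 -> [0, 14, 0, 53]
ROT     -> [0, 0, 53, 14]
ROT     -> [0, 53, 14, 0]
SUB     -> [0, 53, 14]
PUSH -9 -> [0, 53, 14, -9]
PUSH -8 -> [0, 53, 14, -9, -8]
ADD     -> [0, 53, 14, -17]
LT      -> [0, 53, 0]
SUB     -> [0, 53]
SWAP    -> [53, 0]
SWAP    -> [0, 53]
ADD     -> [53]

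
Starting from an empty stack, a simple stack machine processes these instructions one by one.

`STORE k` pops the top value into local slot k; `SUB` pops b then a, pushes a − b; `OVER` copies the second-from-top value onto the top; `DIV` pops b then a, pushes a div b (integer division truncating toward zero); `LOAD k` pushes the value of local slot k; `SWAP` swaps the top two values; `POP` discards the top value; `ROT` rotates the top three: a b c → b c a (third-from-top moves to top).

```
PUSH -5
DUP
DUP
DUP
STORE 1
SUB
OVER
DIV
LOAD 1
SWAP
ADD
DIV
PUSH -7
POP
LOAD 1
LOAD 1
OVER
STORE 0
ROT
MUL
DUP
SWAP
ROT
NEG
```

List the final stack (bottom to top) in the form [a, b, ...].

[-5, -5, 5]

PUSH -5 → -5
DUP     → -5 -5
DUP     → -5 -5 -5
DUP     → -5 -5 -5 -5
STORE 1 → -5 -5 -5
SUB     → -5 0
OVER    → -5 0 -5
DIV     → -5 0
LOAD 1  → -5 0 -5
SWAP    → -5 -5 0
ADD     → -5 -5
DIV     → 1
PUSH -7 → 1 -7
POP     → 1
LOAD 1  → 1 -5
LOAD 1  → 1 -5 -5
OVER    → 1 -5 -5 -5
STORE 0 → 1 -5 -5
ROT     → -5 -5 1
MUL     → -5 -5
DUP     → -5 -5 -5
SWAP    → -5 -5 -5
ROT     → -5 -5 -5
NEG     → -5 -5 5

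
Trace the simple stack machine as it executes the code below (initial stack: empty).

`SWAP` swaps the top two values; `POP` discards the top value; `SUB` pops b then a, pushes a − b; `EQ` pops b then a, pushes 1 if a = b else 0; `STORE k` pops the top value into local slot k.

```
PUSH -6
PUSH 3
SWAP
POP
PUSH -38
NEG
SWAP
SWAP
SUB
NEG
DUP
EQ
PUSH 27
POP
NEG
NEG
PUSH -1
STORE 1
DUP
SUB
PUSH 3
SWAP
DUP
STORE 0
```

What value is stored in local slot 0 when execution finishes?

0

PUSH -6  → -6
PUSH 3   → -6 3
SWAP     → 3 -6
POP      → 3
PUSH -38 → 3 -38
NEG      → 3 38
SWAP     → 38 3
SWAP     → 3 38
SUB      → -35
NEG      → 35
DUP      → 35 35
EQ       → 1
PUSH 27  → 1 27
POP      → 1
NEG      → -1
NEG      → 1
PUSH -1  → 1 -1
STORE 1  → 1
DUP      → 1 1
SUB      → 0
PUSH 3   → 0 3
SWAP     → 3 0
DUP      → 3 0 0
STORE 0  → 3 0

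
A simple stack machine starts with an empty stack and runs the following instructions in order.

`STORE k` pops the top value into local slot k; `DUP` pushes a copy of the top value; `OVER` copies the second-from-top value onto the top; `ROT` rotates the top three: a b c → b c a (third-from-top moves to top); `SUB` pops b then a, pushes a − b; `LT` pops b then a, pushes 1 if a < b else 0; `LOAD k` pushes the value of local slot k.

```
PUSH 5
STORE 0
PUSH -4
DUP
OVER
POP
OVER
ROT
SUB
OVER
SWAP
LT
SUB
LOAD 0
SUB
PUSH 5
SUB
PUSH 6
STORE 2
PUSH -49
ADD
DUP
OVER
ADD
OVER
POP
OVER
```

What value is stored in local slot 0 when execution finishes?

PUSH 5   : 5
STORE 0  : (empty)
PUSH -4  : -4
DUP      : -4 -4
OVER     : -4 -4 -4
POP      : -4 -4
OVER     : -4 -4 -4
ROT      : -4 -4 -4
SUB      : -4 0
OVER     : -4 0 -4
SWAP     : -4 -4 0
LT       : -4 1
SUB      : -5
LOAD 0   : -5 5
SUB      : -10
PUSH 5   : -10 5
SUB      : -15
PUSH 6   : -15 6
STORE 2  : -15
PUSH -49 : -15 -49
ADD      : -64
DUP      : -64 -64
OVER     : -64 -64 -64
ADD      : -64 -128
OVER     : -64 -128 -64
POP      : -64 -128
OVER     : -64 -128 -64

5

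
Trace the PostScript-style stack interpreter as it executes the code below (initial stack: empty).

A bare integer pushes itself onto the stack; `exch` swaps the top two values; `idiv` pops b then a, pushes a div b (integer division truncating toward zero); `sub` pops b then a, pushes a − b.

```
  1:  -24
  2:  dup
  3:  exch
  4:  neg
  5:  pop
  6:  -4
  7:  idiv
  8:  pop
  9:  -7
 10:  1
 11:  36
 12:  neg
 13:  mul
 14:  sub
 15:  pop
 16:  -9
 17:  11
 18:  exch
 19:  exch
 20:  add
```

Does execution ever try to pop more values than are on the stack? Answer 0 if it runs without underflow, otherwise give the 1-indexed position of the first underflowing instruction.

-24  → -24
dup  → -24 -24
exch → -24 -24
neg  → -24 24
pop  → -24
-4   → -24 -4
idiv → 6
pop  → (empty)
-7   → -7
1    → -7 1
36   → -7 1 36
neg  → -7 1 -36
mul  → -7 -36
sub  → 29
pop  → (empty)
-9   → -9
11   → -9 11
exch → 11 -9
exch → -9 11
add  → 2

0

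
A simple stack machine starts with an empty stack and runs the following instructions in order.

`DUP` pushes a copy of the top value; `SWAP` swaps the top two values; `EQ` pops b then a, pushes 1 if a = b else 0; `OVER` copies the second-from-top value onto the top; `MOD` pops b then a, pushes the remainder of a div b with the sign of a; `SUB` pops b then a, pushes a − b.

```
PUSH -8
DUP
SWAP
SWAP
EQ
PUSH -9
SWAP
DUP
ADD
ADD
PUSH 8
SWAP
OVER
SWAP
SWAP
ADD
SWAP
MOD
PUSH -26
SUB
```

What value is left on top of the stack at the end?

PUSH -8  -> -8
DUP      -> -8 -8
SWAP     -> -8 -8
SWAP     -> -8 -8
EQ       -> 1
PUSH -9  -> 1 -9
SWAP     -> -9 1
DUP      -> -9 1 1
ADD      -> -9 2
ADD      -> -7
PUSH 8   -> -7 8
SWAP     -> 8 -7
OVER     -> 8 -7 8
SWAP     -> 8 8 -7
SWAP     -> 8 -7 8
ADD      -> 8 1
SWAP     -> 1 8
MOD      -> 1
PUSH -26 -> 1 -26
SUB      -> 27

27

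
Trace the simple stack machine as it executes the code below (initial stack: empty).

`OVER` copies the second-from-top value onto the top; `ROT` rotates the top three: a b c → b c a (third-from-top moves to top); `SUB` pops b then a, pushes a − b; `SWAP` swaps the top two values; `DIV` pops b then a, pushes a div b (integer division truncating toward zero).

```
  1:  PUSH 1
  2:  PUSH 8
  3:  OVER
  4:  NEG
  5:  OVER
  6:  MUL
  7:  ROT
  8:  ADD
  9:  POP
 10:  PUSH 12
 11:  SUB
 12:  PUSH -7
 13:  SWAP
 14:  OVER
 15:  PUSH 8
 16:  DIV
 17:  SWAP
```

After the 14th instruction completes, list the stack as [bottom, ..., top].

PUSH 1  : 1
PUSH 8  : 1 8
OVER    : 1 8 1
NEG     : 1 8 -1
OVER    : 1 8 -1 8
MUL     : 1 8 -8
ROT     : 8 -8 1
ADD     : 8 -7
POP     : 8
PUSH 12 : 8 12
SUB     : -4
PUSH -7 : -4 -7
SWAP    : -7 -4
OVER    : -7 -4 -7

[-7, -4, -7]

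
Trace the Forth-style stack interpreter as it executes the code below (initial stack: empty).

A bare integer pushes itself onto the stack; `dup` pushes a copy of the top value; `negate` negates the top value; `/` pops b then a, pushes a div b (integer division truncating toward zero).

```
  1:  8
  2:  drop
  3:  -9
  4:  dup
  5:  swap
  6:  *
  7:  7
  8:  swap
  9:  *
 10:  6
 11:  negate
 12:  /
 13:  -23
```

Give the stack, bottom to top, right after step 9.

[567]

8     8
drop  (empty)
-9    -9
dup   -9 -9
swap  -9 -9
*     81
7     81 7
swap  7 81
*     567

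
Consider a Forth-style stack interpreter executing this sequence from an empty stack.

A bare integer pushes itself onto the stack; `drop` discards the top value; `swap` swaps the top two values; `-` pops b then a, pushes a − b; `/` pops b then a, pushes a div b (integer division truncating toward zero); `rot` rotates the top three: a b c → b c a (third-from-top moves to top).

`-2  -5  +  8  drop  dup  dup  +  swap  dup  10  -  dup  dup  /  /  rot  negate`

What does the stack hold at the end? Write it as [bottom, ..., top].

[-7, -17, 14]

-2      [-2]
-5      [-2, -5]
+       [-7]
8       [-7, 8]
drop    [-7]
dup     [-7, -7]
dup     [-7, -7, -7]
+       [-7, -14]
swap    [-14, -7]
dup     [-14, -7, -7]
10      [-14, -7, -7, 10]
-       [-14, -7, -17]
dup     [-14, -7, -17, -17]
dup     [-14, -7, -17, -17, -17]
/       [-14, -7, -17, 1]
/       [-14, -7, -17]
rot     [-7, -17, -14]
negate  [-7, -17, 14]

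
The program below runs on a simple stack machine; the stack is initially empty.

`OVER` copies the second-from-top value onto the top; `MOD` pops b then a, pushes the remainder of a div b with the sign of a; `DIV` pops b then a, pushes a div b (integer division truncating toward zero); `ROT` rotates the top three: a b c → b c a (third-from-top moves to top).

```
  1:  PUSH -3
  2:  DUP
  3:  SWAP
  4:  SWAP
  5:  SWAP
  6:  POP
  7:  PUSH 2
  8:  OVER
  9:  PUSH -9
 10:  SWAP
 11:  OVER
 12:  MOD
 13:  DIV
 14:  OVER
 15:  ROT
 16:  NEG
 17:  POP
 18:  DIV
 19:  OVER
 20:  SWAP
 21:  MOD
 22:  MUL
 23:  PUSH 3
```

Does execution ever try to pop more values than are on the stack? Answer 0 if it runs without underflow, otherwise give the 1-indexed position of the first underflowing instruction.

0

PUSH -3 → -3
DUP     → -3 -3
SWAP    → -3 -3
SWAP    → -3 -3
SWAP    → -3 -3
POP     → -3
PUSH 2  → -3 2
OVER    → -3 2 -3
PUSH -9 → -3 2 -3 -9
SWAP    → -3 2 -9 -3
OVER    → -3 2 -9 -3 -9
MOD     → -3 2 -9 -3
DIV     → -3 2 3
OVER    → -3 2 3 2
ROT     → -3 3 2 2
NEG     → -3 3 2 -2
POP     → -3 3 2
DIV     → -3 1
OVER    → -3 1 -3
SWAP    → -3 -3 1
MOD     → -3 0
MUL     → 0
PUSH 3  → 0 3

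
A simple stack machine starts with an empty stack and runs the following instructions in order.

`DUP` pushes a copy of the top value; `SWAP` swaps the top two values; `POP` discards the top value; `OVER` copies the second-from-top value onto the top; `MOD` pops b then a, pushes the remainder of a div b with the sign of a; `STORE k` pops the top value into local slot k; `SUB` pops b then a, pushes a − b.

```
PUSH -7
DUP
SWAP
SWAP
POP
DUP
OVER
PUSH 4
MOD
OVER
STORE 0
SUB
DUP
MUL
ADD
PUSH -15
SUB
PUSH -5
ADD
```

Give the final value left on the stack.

PUSH -7  : -7
DUP      : -7 -7
SWAP     : -7 -7
SWAP     : -7 -7
POP      : -7
DUP      : -7 -7
OVER     : -7 -7 -7
PUSH 4   : -7 -7 -7 4
MOD      : -7 -7 -3
OVER     : -7 -7 -3 -7
STORE 0  : -7 -7 -3
SUB      : -7 -4
DUP      : -7 -4 -4
MUL      : -7 16
ADD      : 9
PUSH -15 : 9 -15
SUB      : 24
PUSH -5  : 24 -5
ADD      : 19

19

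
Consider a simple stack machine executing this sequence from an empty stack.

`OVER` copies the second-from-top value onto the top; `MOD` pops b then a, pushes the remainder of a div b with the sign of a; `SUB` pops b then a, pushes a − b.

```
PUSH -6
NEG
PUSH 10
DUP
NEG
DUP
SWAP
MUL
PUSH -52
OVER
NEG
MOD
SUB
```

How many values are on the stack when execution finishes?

3

PUSH -6  : [-6]
NEG      : [6]
PUSH 10  : [6, 10]
DUP      : [6, 10, 10]
NEG      : [6, 10, -10]
DUP      : [6, 10, -10, -10]
SWAP     : [6, 10, -10, -10]
MUL      : [6, 10, 100]
PUSH -52 : [6, 10, 100, -52]
OVER     : [6, 10, 100, -52, 100]
NEG      : [6, 10, 100, -52, -100]
MOD      : [6, 10, 100, -52]
SUB      : [6, 10, 152]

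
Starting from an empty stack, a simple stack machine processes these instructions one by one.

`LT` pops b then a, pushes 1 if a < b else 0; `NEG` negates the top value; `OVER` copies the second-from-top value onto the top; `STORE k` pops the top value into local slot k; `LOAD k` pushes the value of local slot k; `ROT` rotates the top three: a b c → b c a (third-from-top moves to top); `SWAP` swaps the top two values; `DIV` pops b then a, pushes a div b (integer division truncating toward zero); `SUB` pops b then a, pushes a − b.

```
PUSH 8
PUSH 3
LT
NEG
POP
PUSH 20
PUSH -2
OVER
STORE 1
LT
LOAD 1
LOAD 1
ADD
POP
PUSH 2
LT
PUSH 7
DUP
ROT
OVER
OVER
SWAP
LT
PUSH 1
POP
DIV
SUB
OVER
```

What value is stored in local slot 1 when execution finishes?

20

PUSH 8   8
PUSH 3   8 3
LT       0
NEG      0
POP      (empty)
PUSH 20  20
PUSH -2  20 -2
OVER     20 -2 20
STORE 1  20 -2
LT       0
LOAD 1   0 20
LOAD 1   0 20 20
ADD      0 40
POP      0
PUSH 2   0 2
LT       1
PUSH 7   1 7
DUP      1 7 7
ROT      7 7 1
OVER     7 7 1 7
OVER     7 7 1 7 1
SWAP     7 7 1 1 7
LT       7 7 1 1
PUSH 1   7 7 1 1 1
POP      7 7 1 1
DIV      7 7 1
SUB      7 6
OVER     7 6 7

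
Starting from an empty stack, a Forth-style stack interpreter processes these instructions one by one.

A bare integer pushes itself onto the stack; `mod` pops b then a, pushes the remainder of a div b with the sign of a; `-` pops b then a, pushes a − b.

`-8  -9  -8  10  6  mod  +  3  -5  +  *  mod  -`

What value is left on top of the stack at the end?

-7

-8  → [-8]
-9  → [-8, -9]
-8  → [-8, -9, -8]
10  → [-8, -9, -8, 10]
6   → [-8, -9, -8, 10, 6]
mod → [-8, -9, -8, 4]
+   → [-8, -9, -4]
3   → [-8, -9, -4, 3]
-5  → [-8, -9, -4, 3, -5]
+   → [-8, -9, -4, -2]
*   → [-8, -9, 8]
mod → [-8, -1]
-   → [-7]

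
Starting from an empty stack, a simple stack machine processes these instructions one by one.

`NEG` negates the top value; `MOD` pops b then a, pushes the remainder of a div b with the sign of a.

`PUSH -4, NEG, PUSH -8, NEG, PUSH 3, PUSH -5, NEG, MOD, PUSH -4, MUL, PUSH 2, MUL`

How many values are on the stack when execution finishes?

3

PUSH -4 → -4
NEG     → 4
PUSH -8 → 4 -8
NEG     → 4 8
PUSH 3  → 4 8 3
PUSH -5 → 4 8 3 -5
NEG     → 4 8 3 5
MOD     → 4 8 3
PUSH -4 → 4 8 3 -4
MUL     → 4 8 -12
PUSH 2  → 4 8 -12 2
MUL     → 4 8 -24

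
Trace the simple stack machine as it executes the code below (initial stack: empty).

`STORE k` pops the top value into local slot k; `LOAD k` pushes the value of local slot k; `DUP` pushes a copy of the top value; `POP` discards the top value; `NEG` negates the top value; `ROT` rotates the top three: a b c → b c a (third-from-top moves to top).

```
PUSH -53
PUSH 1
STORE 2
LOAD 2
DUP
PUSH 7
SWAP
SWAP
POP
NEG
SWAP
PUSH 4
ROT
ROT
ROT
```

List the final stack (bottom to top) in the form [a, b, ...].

PUSH -53 -> [-53]
PUSH 1   -> [-53, 1]
STORE 2  -> [-53]
LOAD 2   -> [-53, 1]
DUP      -> [-53, 1, 1]
PUSH 7   -> [-53, 1, 1, 7]
SWAP     -> [-53, 1, 7, 1]
SWAP     -> [-53, 1, 1, 7]
POP      -> [-53, 1, 1]
NEG      -> [-53, 1, -1]
SWAP     -> [-53, -1, 1]
PUSH 4   -> [-53, -1, 1, 4]
ROT      -> [-53, 1, 4, -1]
ROT      -> [-53, 4, -1, 1]
ROT      -> [-53, -1, 1, 4]

[-53, -1, 1, 4]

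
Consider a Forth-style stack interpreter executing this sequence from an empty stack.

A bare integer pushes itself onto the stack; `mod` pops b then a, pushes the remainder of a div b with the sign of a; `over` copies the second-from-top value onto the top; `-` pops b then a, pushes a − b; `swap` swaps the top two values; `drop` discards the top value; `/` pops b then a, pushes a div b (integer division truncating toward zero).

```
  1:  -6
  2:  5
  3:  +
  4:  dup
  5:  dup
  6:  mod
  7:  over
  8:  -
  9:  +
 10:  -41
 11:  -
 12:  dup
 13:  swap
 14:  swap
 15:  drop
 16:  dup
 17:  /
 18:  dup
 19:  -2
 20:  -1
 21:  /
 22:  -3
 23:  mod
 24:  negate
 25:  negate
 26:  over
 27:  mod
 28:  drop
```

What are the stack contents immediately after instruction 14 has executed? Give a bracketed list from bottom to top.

[41, 41]

-6    [-6]
5     [-6, 5]
+     [-1]
dup   [-1, -1]
dup   [-1, -1, -1]
mod   [-1, 0]
over  [-1, 0, -1]
-     [-1, 1]
+     [0]
-41   [0, -41]
-     [41]
dup   [41, 41]
swap  [41, 41]
swap  [41, 41]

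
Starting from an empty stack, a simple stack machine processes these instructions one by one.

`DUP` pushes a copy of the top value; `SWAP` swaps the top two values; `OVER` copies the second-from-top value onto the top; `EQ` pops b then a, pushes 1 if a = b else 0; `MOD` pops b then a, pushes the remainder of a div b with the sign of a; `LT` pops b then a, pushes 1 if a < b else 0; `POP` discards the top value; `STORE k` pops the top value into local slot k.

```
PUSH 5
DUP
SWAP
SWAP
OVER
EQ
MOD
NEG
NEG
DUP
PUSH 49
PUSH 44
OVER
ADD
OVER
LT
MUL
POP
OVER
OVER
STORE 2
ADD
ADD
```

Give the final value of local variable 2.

0

PUSH 5  → 5
DUP     → 5 5
SWAP    → 5 5
SWAP    → 5 5
OVER    → 5 5 5
EQ      → 5 1
MOD     → 0
NEG     → 0
NEG     → 0
DUP     → 0 0
PUSH 49 → 0 0 49
PUSH 44 → 0 0 49 44
OVER    → 0 0 49 44 49
ADD     → 0 0 49 93
OVER    → 0 0 49 93 49
LT      → 0 0 49 0
MUL     → 0 0 0
POP     → 0 0
OVER    → 0 0 0
OVER    → 0 0 0 0
STORE 2 → 0 0 0
ADD     → 0 0
ADD     → 0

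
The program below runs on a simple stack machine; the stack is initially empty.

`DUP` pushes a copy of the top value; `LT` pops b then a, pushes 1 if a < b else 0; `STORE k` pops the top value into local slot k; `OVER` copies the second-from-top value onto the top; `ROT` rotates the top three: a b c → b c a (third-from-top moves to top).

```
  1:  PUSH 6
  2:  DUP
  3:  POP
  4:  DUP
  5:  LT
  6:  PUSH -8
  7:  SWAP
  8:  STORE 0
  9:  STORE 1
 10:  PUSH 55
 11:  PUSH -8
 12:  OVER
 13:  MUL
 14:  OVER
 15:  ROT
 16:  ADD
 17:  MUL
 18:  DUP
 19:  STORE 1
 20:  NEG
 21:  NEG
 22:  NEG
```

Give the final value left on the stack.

PUSH 6  : 6
DUP     : 6 6
POP     : 6
DUP     : 6 6
LT      : 0
PUSH -8 : 0 -8
SWAP    : -8 0
STORE 0 : -8
STORE 1 : (empty)
PUSH 55 : 55
PUSH -8 : 55 -8
OVER    : 55 -8 55
MUL     : 55 -440
OVER    : 55 -440 55
ROT     : -440 55 55
ADD     : -440 110
MUL     : -48400
DUP     : -48400 -48400
STORE 1 : -48400
NEG     : 48400
NEG     : -48400
NEG     : 48400

48400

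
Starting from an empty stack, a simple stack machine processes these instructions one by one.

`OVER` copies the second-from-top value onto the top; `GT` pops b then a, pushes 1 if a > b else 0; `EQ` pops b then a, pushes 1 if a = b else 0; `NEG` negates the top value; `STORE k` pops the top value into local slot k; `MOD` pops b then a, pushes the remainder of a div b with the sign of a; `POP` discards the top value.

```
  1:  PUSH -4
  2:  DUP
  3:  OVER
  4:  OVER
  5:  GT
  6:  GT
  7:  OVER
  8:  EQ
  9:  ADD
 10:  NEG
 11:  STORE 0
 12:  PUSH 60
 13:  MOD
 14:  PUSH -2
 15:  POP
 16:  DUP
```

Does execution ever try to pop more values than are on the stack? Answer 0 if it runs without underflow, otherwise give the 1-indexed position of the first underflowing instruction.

13

PUSH -4  -4
DUP      -4 -4
OVER     -4 -4 -4
OVER     -4 -4 -4 -4
GT       -4 -4 0
GT       -4 0
OVER     -4 0 -4
EQ       -4 0
ADD      -4
NEG      4
STORE 0  (empty)
PUSH 60  60
MOD  — needs 2 operands, stack has 1 → underflow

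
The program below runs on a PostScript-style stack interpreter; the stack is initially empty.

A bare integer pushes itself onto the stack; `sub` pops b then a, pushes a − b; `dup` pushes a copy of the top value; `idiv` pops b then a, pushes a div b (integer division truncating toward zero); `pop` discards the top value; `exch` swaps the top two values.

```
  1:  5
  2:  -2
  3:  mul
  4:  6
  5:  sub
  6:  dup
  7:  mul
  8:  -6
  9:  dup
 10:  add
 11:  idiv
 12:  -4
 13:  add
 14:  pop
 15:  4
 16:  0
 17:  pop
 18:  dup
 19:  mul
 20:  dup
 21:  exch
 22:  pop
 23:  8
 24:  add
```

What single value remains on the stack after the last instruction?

5    : 5
-2   : 5 -2
mul  : -10
6    : -10 6
sub  : -16
dup  : -16 -16
mul  : 256
-6   : 256 -6
dup  : 256 -6 -6
add  : 256 -12
idiv : -21
-4   : -21 -4
add  : -25
pop  : (empty)
4    : 4
0    : 4 0
pop  : 4
dup  : 4 4
mul  : 16
dup  : 16 16
exch : 16 16
pop  : 16
8    : 16 8
add  : 24

24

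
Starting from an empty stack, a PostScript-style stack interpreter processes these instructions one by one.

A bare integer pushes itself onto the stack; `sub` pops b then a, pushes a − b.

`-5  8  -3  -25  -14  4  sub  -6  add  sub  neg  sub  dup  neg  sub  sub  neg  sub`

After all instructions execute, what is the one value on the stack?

11

-5  -> [-5]
8   -> [-5, 8]
-3  -> [-5, 8, -3]
-25 -> [-5, 8, -3, -25]
-14 -> [-5, 8, -3, -25, -14]
4   -> [-5, 8, -3, -25, -14, 4]
sub -> [-5, 8, -3, -25, -18]
-6  -> [-5, 8, -3, -25, -18, -6]
add -> [-5, 8, -3, -25, -24]
sub -> [-5, 8, -3, -1]
neg -> [-5, 8, -3, 1]
sub -> [-5, 8, -4]
dup -> [-5, 8, -4, -4]
neg -> [-5, 8, -4, 4]
sub -> [-5, 8, -8]
sub -> [-5, 16]
neg -> [-5, -16]
sub -> [11]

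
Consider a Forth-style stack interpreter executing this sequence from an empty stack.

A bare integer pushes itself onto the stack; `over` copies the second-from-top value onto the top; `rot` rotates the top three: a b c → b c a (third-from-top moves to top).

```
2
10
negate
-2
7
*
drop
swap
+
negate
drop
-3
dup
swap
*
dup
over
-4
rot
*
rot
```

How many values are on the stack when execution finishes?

2      → 2
10     → 2 10
negate → 2 -10
-2     → 2 -10 -2
7      → 2 -10 -2 7
*      → 2 -10 -14
drop   → 2 -10
swap   → -10 2
+      → -8
negate → 8
drop   → (empty)
-3     → -3
dup    → -3 -3
swap   → -3 -3
*      → 9
dup    → 9 9
over   → 9 9 9
-4     → 9 9 9 -4
rot    → 9 9 -4 9
*      → 9 9 -36
rot    → 9 -36 9

3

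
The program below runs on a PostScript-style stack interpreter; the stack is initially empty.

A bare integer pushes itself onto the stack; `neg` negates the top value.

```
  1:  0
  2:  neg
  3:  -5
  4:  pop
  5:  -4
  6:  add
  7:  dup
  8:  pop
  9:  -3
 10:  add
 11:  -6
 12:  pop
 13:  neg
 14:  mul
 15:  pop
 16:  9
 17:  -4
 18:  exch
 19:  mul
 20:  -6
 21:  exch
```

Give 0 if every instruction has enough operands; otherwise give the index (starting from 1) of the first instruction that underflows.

14

0   -> [0]
neg -> [0]
-5  -> [0, -5]
pop -> [0]
-4  -> [0, -4]
add -> [-4]
dup -> [-4, -4]
pop -> [-4]
-3  -> [-4, -3]
add -> [-7]
-6  -> [-7, -6]
pop -> [-7]
neg -> [7]
mul  — needs 2 operands, stack has 1 → underflow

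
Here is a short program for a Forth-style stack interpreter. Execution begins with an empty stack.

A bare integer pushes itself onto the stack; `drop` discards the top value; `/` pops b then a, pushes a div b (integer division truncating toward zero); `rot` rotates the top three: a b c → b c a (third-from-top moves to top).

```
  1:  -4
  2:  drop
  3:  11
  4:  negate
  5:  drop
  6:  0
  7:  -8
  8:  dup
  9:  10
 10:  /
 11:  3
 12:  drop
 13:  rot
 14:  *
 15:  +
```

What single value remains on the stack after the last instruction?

-4      -4
drop    (empty)
11      11
negate  -11
drop    (empty)
0       0
-8      0 -8
dup     0 -8 -8
10      0 -8 -8 10
/       0 -8 0
3       0 -8 0 3
drop    0 -8 0
rot     -8 0 0
*       -8 0
+       -8

-8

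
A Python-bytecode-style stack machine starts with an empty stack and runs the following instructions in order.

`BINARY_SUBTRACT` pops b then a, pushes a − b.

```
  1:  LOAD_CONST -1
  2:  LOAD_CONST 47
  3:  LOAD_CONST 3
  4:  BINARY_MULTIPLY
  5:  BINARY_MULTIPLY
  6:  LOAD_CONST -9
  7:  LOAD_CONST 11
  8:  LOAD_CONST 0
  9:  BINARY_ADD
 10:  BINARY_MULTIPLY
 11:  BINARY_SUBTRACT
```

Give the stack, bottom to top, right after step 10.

[-141, -99]

LOAD_CONST -1   : [-1]
LOAD_CONST 47   : [-1, 47]
LOAD_CONST 3    : [-1, 47, 3]
BINARY_MULTIPLY : [-1, 141]
BINARY_MULTIPLY : [-141]
LOAD_CONST -9   : [-141, -9]
LOAD_CONST 11   : [-141, -9, 11]
LOAD_CONST 0    : [-141, -9, 11, 0]
BINARY_ADD      : [-141, -9, 11]
BINARY_MULTIPLY : [-141, -99]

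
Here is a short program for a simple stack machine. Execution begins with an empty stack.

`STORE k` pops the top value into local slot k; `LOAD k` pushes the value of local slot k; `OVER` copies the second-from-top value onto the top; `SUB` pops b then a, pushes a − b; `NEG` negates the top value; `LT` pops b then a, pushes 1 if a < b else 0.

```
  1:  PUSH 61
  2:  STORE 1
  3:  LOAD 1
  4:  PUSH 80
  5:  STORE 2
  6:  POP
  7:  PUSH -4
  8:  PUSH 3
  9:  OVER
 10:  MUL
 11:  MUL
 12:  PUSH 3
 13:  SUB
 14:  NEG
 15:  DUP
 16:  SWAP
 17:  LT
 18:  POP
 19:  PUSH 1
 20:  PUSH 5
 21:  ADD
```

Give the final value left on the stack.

PUSH 61 -> [61]
STORE 1 -> []
LOAD 1  -> [61]
PUSH 80 -> [61, 80]
STORE 2 -> [61]
POP     -> []
PUSH -4 -> [-4]
PUSH 3  -> [-4, 3]
OVER    -> [-4, 3, -4]
MUL     -> [-4, -12]
MUL     -> [48]
PUSH 3  -> [48, 3]
SUB     -> [45]
NEG     -> [-45]
DUP     -> [-45, -45]
SWAP    -> [-45, -45]
LT      -> [0]
POP     -> []
PUSH 1  -> [1]
PUSH 5  -> [1, 5]
ADD     -> [6]

6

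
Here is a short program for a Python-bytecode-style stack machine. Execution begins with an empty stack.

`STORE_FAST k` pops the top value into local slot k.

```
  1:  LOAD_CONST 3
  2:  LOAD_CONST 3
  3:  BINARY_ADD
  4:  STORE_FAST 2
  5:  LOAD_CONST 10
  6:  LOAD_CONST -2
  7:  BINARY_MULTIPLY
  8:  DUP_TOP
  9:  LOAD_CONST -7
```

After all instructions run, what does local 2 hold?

6

LOAD_CONST 3    : [3]
LOAD_CONST 3    : [3, 3]
BINARY_ADD      : [6]
STORE_FAST 2    : []
LOAD_CONST 10   : [10]
LOAD_CONST -2   : [10, -2]
BINARY_MULTIPLY : [-20]
DUP_TOP         : [-20, -20]
LOAD_CONST -7   : [-20, -20, -7]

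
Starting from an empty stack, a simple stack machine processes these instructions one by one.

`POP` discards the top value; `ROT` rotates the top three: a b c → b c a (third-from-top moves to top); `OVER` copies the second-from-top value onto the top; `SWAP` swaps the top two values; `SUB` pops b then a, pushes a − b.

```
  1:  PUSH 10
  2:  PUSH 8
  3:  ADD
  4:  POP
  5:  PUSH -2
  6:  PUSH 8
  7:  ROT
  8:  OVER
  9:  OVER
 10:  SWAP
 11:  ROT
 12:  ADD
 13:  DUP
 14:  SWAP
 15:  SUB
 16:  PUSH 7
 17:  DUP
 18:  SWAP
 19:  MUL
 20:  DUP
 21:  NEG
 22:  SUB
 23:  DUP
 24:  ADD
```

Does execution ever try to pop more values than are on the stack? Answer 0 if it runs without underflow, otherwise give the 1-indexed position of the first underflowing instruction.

7

PUSH 10  [10]
PUSH 8   [10, 8]
ADD      [18]
POP      []
PUSH -2  [-2]
PUSH 8   [-2, 8]
ROT  — needs 3 operands, stack has 2 → underflow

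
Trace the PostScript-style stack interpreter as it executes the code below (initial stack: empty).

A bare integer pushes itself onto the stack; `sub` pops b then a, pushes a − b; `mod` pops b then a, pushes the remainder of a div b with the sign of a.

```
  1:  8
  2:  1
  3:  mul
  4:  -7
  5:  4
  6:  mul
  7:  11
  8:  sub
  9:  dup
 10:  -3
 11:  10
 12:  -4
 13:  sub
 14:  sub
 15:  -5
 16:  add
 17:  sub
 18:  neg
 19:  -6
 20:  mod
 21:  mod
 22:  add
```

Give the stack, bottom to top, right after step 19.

8   → 8
1   → 8 1
mul → 8
-7  → 8 -7
4   → 8 -7 4
mul → 8 -28
11  → 8 -28 11
sub → 8 -39
dup → 8 -39 -39
-3  → 8 -39 -39 -3
10  → 8 -39 -39 -3 10
-4  → 8 -39 -39 -3 10 -4
sub → 8 -39 -39 -3 14
sub → 8 -39 -39 -17
-5  → 8 -39 -39 -17 -5
add → 8 -39 -39 -22
sub → 8 -39 -17
neg → 8 -39 17
-6  → 8 -39 17 -6

[8, -39, 17, -6]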